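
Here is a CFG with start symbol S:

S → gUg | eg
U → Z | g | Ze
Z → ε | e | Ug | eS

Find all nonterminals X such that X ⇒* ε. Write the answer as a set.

{U, Z}

Directly nullable (have an ε-rule): {Z}.
U is nullable via U -> Z (every symbol on the right is already known nullable).
Not nullable: S — each has a terminal in every rule's right-hand side or depends on a non-nullable symbol.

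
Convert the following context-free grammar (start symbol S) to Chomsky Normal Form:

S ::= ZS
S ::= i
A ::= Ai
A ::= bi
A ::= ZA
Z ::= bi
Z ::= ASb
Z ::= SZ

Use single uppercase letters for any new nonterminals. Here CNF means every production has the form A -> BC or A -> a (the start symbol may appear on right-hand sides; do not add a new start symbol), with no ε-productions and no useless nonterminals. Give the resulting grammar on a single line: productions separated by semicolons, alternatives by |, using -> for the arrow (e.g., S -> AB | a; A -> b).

S -> i | ZS; A -> AB | CB | ZA; B -> i; C -> b; D -> SC; Z -> AD | CB | SZ

No ε-productions.
No unit productions to eliminate.
TERM: introduce C -> b, B -> i and substitute in every rule of length ≥2.
BIN: Z -> ASC becomes Z -> AD, D -> SC.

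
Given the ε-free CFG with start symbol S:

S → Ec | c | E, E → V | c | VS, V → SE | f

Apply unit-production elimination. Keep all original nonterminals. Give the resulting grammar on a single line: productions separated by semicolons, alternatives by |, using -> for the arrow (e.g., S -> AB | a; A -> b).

Unit productions: E->V, S->E.
Unit pairs (A ⇒* B via units): (E,V), (S,E), (S,V).
S: inherits non-unit rules of {E, S, V} → Ec | SE | VS | c | f.
E: inherits non-unit rules of {E, V} → SE | VS | c | f.
V: inherits non-unit rules of {V} → SE | f.

S -> c | f | Ec | SE | VS; E -> c | f | SE | VS; V -> f | SE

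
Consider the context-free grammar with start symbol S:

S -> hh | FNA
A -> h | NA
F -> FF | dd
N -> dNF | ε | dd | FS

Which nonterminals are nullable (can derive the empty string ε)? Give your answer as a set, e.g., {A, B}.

Directly nullable (have an ε-rule): {N}.
Not nullable: A, F, S — each has a terminal in every rule's right-hand side or depends on a non-nullable symbol.

{N}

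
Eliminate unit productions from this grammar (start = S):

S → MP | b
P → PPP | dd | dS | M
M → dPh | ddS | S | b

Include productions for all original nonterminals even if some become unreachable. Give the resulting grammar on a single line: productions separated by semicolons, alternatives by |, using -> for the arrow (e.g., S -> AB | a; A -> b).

S -> b | MP; M -> b | MP | dPh | ddS; P -> b | MP | dS | dd | PPP | dPh | ddS

Unit productions: M->S, P->M.
Unit pairs (A ⇒* B via units): (M,S), (P,M), (P,S).
S: inherits non-unit rules of {S} → MP | b.
M: inherits non-unit rules of {M, S} → MP | b | dPh | ddS.
P: inherits non-unit rules of {M, P, S} → MP | PPP | b | dPh | dS | dd | ddS.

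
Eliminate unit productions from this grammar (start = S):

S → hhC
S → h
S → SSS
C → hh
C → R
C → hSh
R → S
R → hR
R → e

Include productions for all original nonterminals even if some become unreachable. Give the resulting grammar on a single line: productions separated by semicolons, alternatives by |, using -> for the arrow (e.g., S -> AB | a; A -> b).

S -> h | SSS | hhC; C -> e | h | hR | hh | SSS | hSh | hhC; R -> e | h | hR | SSS | hhC

Unit productions: C->R, R->S.
Unit pairs (A ⇒* B via units): (C,R), (C,S), (R,S).
S: inherits non-unit rules of {S} → SSS | h | hhC.
C: inherits non-unit rules of {C, R, S} → SSS | e | h | hR | hSh | hh | hhC.
R: inherits non-unit rules of {R, S} → SSS | e | h | hR | hhC.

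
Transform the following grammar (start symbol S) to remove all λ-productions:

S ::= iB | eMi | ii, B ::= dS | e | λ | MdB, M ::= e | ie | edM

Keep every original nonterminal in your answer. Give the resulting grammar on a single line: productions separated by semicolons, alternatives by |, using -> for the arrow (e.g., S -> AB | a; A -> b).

S -> i | iB | ii | eMi; B -> e | Md | dS | MdB; M -> e | ie | edM

Nullable set: {B}.
S -> iB: B nullable, giving i | iB.
Drop B -> λ.
B -> MdB: B nullable, giving Md | MdB.
Unchanged (no nullable symbols): S -> eMi; S -> ii; B -> dS; B -> e; M -> e; M -> edM; M -> ie.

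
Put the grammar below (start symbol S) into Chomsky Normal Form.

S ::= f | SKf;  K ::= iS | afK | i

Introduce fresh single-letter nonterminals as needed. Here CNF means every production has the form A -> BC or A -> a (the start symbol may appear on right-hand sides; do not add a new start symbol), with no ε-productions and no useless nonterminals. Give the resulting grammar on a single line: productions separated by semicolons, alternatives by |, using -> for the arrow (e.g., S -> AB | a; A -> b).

S -> f | SE; A -> a; B -> f; C -> i; D -> BK; E -> KB; K -> i | AD | CS

No ε-productions.
No unit productions to eliminate.
TERM: introduce A -> a, B -> f, C -> i and substitute in every rule of length ≥2.
BIN: K -> ABK becomes K -> AD, D -> BK; S -> SKB becomes S -> SE, E -> KB.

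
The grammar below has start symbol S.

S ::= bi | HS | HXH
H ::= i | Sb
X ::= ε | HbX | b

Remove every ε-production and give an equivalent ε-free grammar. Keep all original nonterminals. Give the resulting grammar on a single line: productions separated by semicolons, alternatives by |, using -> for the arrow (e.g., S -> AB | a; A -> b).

Nullable set: {X}.
S -> HXH: X nullable, giving HH | HXH.
Drop X -> ε.
X -> HbX: X nullable, giving Hb | HbX.
Unchanged (no nullable symbols): S -> HS; S -> bi; H -> Sb; H -> i; X -> b.

S -> HH | HS | bi | HXH; H -> i | Sb; X -> b | Hb | HbX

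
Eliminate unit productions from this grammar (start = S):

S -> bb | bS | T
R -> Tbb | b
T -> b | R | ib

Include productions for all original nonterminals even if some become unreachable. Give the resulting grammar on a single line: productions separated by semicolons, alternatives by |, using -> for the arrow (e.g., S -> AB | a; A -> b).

S -> b | bS | bb | ib | Tbb; R -> b | Tbb; T -> b | ib | Tbb

Unit productions: S->T, T->R.
Unit pairs (A ⇒* B via units): (S,R), (S,T), (T,R).
S: inherits non-unit rules of {R, S, T} → Tbb | b | bS | bb | ib.
R: inherits non-unit rules of {R} → Tbb | b.
T: inherits non-unit rules of {R, T} → Tbb | b | ib.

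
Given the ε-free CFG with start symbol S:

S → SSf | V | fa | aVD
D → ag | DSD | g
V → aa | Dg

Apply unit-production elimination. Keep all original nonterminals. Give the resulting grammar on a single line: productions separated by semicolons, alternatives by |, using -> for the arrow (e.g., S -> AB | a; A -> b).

Unit productions: S->V.
Unit pairs (A ⇒* B via units): (S,V).
S: inherits non-unit rules of {S, V} → Dg | SSf | aVD | aa | fa.
D: inherits non-unit rules of {D} → DSD | ag | g.
V: inherits non-unit rules of {V} → Dg | aa.

S -> Dg | aa | fa | SSf | aVD; D -> g | ag | DSD; V -> Dg | aa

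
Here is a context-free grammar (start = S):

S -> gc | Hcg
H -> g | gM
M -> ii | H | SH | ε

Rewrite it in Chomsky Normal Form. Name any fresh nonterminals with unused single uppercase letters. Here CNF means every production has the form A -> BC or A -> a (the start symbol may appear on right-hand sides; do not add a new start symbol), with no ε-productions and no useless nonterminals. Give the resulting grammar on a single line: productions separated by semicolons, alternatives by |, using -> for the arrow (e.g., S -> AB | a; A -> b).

Nullable: {M}; after ε-elimination: S -> gc | Hcg; H -> g | gM; M -> H | SH | ii.
After unit-elimination: S -> gc | Hcg; H -> g | gM; M -> g | SH | gM | ii.
TERM: introduce C -> c, A -> g, B -> i and substitute in every rule of length ≥2.
BIN: S -> HCA becomes S -> HD, D -> CA.

S -> AC | HD; A -> g; B -> i; C -> c; D -> CA; H -> g | AM; M -> g | AM | BB | SH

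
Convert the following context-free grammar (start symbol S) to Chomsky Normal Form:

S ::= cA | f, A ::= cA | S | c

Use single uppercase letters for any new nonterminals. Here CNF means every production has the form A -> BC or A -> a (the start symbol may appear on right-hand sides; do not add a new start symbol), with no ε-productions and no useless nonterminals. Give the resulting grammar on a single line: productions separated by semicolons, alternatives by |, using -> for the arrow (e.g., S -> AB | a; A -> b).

No ε-productions.
After unit-elimination: S -> f | cA; A -> c | f | cA.
TERM: introduce B -> c and substitute in every rule of length ≥2.

S -> f | BA; A -> c | f | BA; B -> c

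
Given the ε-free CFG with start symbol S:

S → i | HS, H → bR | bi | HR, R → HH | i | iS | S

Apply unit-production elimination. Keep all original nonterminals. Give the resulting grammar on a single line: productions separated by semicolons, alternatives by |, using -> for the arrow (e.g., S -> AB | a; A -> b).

S -> i | HS; H -> HR | bR | bi; R -> i | HH | HS | iS

Unit productions: R->S.
Unit pairs (A ⇒* B via units): (R,S).
S: inherits non-unit rules of {S} → HS | i.
H: inherits non-unit rules of {H} → HR | bR | bi.
R: inherits non-unit rules of {R, S} → HH | HS | i | iS.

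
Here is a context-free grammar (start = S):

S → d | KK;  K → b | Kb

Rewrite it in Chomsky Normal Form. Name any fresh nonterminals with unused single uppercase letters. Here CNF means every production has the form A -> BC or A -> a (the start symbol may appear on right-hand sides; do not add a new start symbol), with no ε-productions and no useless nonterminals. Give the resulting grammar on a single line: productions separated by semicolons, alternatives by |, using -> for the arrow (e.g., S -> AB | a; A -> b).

No ε-productions.
No unit productions to eliminate.
TERM: introduce A -> b and substitute in every rule of length ≥2.

S -> d | KK; A -> b; K -> b | KA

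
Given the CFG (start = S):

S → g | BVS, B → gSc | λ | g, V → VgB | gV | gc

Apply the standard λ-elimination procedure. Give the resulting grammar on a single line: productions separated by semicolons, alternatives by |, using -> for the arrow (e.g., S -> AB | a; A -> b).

Nullable set: {B}.
S -> BVS: B nullable, giving BVS | VS.
Drop B -> λ.
V -> VgB: B nullable, giving Vg | VgB.
Unchanged (no nullable symbols): S -> g; B -> g; B -> gSc; V -> gV; V -> gc.

S -> g | VS | BVS; B -> g | gSc; V -> Vg | gV | gc | VgB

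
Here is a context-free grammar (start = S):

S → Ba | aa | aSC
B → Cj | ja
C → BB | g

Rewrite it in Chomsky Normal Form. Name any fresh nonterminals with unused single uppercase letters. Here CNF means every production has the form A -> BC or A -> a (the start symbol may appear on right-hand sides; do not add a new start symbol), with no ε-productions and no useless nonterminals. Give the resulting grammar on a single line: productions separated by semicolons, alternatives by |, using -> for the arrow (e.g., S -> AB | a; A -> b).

No ε-productions.
No unit productions to eliminate.
TERM: introduce D -> a, A -> j and substitute in every rule of length ≥2.
BIN: S -> DSC becomes S -> DE, E -> SC.

S -> BD | DD | DE; A -> j; B -> AD | CA; C -> g | BB; D -> a; E -> SC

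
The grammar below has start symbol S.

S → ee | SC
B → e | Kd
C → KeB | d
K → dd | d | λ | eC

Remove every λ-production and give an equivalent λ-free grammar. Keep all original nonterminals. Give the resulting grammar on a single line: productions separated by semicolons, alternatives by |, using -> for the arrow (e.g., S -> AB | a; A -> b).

Nullable set: {K}.
B -> Kd: K nullable, giving Kd | d.
C -> KeB: K nullable, giving KeB | eB.
Drop K -> λ.
Unchanged (no nullable symbols): S -> SC; S -> ee; B -> e; C -> d; K -> d; K -> dd; K -> eC.

S -> SC | ee; B -> d | e | Kd; C -> d | eB | KeB; K -> d | dd | eC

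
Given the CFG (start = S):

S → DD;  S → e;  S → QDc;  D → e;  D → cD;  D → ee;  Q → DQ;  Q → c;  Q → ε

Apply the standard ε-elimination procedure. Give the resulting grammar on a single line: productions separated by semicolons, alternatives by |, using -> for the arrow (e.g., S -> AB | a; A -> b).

S -> e | DD | Dc | QDc; D -> e | cD | ee; Q -> D | c | DQ

Nullable set: {Q}.
S -> QDc: Q nullable, giving Dc | QDc.
Drop Q -> ε.
Q -> DQ: Q nullable, giving D | DQ.
Unchanged (no nullable symbols): S -> DD; S -> e; D -> cD; D -> e; D -> ee; Q -> c.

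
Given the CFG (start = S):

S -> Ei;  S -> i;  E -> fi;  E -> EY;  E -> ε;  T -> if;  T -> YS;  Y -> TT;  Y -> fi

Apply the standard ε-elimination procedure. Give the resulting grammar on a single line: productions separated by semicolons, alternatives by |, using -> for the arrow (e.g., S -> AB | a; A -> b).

Nullable set: {E}.
S -> Ei: E nullable, giving Ei | i.
Drop E -> ε.
E -> EY: E nullable, giving EY | Y.
Unchanged (no nullable symbols): S -> i; E -> fi; T -> YS; T -> if; Y -> TT; Y -> fi.

S -> i | Ei; E -> Y | EY | fi; T -> YS | if; Y -> TT | fi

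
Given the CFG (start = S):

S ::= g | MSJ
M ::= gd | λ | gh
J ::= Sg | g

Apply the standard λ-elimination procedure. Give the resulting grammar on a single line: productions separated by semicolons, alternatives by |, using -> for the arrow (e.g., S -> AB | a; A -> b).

Nullable set: {M}.
S -> MSJ: M nullable, giving MSJ | SJ.
Drop M -> λ.
Unchanged (no nullable symbols): S -> g; J -> Sg; J -> g; M -> gd; M -> gh.

S -> g | SJ | MSJ; J -> g | Sg; M -> gd | gh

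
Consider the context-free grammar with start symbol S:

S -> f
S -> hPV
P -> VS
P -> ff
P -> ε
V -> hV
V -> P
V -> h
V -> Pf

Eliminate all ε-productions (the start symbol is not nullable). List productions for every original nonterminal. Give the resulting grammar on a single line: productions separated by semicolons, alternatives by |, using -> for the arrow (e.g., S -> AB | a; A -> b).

S -> f | h | hP | hV | hPV; P -> S | VS | ff; V -> P | f | h | Pf | hV

Nullable set: {P, V}.
S -> hPV: P, V nullable, giving h | hP | hPV | hV.
Drop P -> ε.
P -> VS: V nullable, giving S | VS.
V -> P: P nullable, giving P.
V -> Pf: P nullable, giving Pf | f.
V -> hV: V nullable, giving h | hV.
Unchanged (no nullable symbols): S -> f; P -> ff; V -> h.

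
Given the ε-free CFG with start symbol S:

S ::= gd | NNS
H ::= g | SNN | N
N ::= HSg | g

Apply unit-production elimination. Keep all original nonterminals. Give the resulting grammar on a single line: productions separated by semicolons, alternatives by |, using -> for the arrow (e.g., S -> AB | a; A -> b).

S -> gd | NNS; H -> g | HSg | SNN; N -> g | HSg

Unit productions: H->N.
Unit pairs (A ⇒* B via units): (H,N).
S: inherits non-unit rules of {S} → NNS | gd.
H: inherits non-unit rules of {H, N} → HSg | SNN | g.
N: inherits non-unit rules of {N} → HSg | g.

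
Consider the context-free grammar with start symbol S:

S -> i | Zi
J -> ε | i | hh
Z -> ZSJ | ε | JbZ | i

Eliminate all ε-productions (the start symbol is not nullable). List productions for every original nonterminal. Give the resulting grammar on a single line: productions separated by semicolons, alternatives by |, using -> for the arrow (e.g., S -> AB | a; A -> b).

S -> i | Zi; J -> i | hh; Z -> S | b | i | Jb | SJ | ZS | bZ | JbZ | ZSJ

Nullable set: {J, Z}.
S -> Zi: Z nullable, giving Zi | i.
Drop J -> ε.
Drop Z -> ε.
Z -> JbZ: J, Z nullable, giving Jb | JbZ | b | bZ.
Z -> ZSJ: Z, J nullable, giving S | SJ | ZS | ZSJ.
Unchanged (no nullable symbols): S -> i; J -> hh; J -> i; Z -> i.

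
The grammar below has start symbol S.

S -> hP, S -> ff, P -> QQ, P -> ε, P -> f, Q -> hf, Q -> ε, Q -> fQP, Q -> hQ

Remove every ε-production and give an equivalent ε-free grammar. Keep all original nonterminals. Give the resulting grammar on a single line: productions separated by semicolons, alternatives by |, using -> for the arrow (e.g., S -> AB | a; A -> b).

S -> h | ff | hP; P -> Q | f | QQ; Q -> f | h | fP | fQ | hQ | hf | fQP

Nullable set: {P, Q}.
S -> hP: P nullable, giving h | hP.
Drop P -> ε.
P -> QQ: Q, Q nullable, giving Q | QQ.
Drop Q -> ε.
Q -> fQP: Q, P nullable, giving f | fP | fQ | fQP.
Q -> hQ: Q nullable, giving h | hQ.
Unchanged (no nullable symbols): S -> ff; P -> f; Q -> hf.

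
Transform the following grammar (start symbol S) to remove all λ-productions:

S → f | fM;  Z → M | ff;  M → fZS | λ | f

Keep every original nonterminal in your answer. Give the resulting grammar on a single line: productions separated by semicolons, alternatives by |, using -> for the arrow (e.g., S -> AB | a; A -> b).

Nullable set: {M, Z}.
S -> fM: M nullable, giving f | fM.
Drop M -> λ.
M -> fZS: Z nullable, giving fS | fZS.
Z -> M: M nullable, giving M.
Unchanged (no nullable symbols): S -> f; M -> f; Z -> ff.

S -> f | fM; M -> f | fS | fZS; Z -> M | ff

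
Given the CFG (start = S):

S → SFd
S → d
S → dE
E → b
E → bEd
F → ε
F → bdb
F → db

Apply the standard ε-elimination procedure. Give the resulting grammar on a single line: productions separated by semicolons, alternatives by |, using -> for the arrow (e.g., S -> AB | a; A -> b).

Nullable set: {F}.
S -> SFd: F nullable, giving SFd | Sd.
Drop F -> ε.
Unchanged (no nullable symbols): S -> d; S -> dE; E -> b; E -> bEd; F -> bdb; F -> db.

S -> d | Sd | dE | SFd; E -> b | bEd; F -> db | bdb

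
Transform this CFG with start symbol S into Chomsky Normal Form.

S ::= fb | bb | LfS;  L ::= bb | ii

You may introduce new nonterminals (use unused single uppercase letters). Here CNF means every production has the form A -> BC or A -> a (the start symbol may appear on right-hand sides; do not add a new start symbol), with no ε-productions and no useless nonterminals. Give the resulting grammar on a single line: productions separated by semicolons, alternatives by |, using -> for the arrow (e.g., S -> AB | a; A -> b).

S -> AA | CA | LD; A -> b; B -> i; C -> f; D -> CS; L -> AA | BB

No ε-productions.
No unit productions to eliminate.
TERM: introduce A -> b, C -> f, B -> i and substitute in every rule of length ≥2.
BIN: S -> LCS becomes S -> LD, D -> CS.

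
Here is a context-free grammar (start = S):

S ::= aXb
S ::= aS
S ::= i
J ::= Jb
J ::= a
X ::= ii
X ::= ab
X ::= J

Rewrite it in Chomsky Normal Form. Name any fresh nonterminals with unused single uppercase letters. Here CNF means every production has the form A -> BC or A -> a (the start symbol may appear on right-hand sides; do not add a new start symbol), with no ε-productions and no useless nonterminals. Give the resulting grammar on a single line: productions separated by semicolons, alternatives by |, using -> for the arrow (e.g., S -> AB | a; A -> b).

No ε-productions.
After unit-elimination: S -> i | aS | aXb; J -> a | Jb; X -> a | Jb | ab | ii.
TERM: introduce B -> a, A -> b, C -> i and substitute in every rule of length ≥2.
BIN: S -> BXA becomes S -> BD, D -> XA.

S -> i | BD | BS; A -> b; B -> a; C -> i; D -> XA; J -> a | JA; X -> a | BA | CC | JA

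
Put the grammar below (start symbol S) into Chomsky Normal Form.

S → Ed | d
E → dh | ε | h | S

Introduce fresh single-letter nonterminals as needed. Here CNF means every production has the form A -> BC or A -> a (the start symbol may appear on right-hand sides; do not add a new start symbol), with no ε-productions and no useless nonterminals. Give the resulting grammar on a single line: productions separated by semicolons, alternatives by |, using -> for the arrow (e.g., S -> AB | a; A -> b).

S -> d | EA; A -> d; B -> h; E -> d | h | AB | EA

Nullable: {E}; after ε-elimination: S -> d | Ed; E -> S | h | dh.
After unit-elimination: S -> d | Ed; E -> d | h | Ed | dh.
TERM: introduce A -> d, B -> h and substitute in every rule of length ≥2.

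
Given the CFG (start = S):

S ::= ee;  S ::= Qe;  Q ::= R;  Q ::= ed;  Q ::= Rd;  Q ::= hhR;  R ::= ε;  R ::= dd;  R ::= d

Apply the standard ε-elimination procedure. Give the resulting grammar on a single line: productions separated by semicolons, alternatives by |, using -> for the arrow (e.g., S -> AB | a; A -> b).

S -> e | Qe | ee; Q -> R | d | Rd | ed | hh | hhR; R -> d | dd

Nullable set: {Q, R}.
S -> Qe: Q nullable, giving Qe | e.
Q -> R: R nullable, giving R.
Q -> Rd: R nullable, giving Rd | d.
Q -> hhR: R nullable, giving hh | hhR.
Drop R -> ε.
Unchanged (no nullable symbols): S -> ee; Q -> ed; R -> d; R -> dd.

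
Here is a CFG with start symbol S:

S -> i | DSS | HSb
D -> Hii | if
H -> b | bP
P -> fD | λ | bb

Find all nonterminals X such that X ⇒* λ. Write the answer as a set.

{P}

Directly nullable (have an ε-rule): {P}.
Not nullable: D, H, S — each has a terminal in every rule's right-hand side or depends on a non-nullable symbol.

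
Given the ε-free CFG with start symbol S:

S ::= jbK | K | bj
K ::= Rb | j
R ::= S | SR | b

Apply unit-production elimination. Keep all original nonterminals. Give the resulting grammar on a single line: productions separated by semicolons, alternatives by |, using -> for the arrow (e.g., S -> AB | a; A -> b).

S -> j | Rb | bj | jbK; K -> j | Rb; R -> b | j | Rb | SR | bj | jbK

Unit productions: R->S, S->K.
Unit pairs (A ⇒* B via units): (R,K), (R,S), (S,K).
S: inherits non-unit rules of {K, S} → Rb | bj | j | jbK.
K: inherits non-unit rules of {K} → Rb | j.
R: inherits non-unit rules of {K, R, S} → Rb | SR | b | bj | j | jbK.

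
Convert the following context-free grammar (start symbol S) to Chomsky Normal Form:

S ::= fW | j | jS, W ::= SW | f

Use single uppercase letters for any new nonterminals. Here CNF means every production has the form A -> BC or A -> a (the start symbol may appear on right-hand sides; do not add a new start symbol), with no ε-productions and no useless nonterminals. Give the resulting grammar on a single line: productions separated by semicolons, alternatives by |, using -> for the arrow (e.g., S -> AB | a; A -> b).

S -> j | AW | BS; A -> f; B -> j; W -> f | SW

No ε-productions.
No unit productions to eliminate.
TERM: introduce A -> f, B -> j and substitute in every rule of length ≥2.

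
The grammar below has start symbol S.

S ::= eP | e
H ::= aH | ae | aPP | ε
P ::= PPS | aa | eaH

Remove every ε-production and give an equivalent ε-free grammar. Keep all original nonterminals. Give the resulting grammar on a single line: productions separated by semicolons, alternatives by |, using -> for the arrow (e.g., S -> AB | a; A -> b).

Nullable set: {H}.
Drop H -> ε.
H -> aH: H nullable, giving a | aH.
P -> eaH: H nullable, giving ea | eaH.
Unchanged (no nullable symbols): S -> e; S -> eP; H -> aPP; H -> ae; P -> PPS; P -> aa.

S -> e | eP; H -> a | aH | ae | aPP; P -> aa | ea | PPS | eaH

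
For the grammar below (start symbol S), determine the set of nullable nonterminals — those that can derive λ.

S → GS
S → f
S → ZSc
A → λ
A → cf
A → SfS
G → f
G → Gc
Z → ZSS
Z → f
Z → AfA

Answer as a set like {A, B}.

{A}

Directly nullable (have an ε-rule): {A}.
Not nullable: G, S, Z — each has a terminal in every rule's right-hand side or depends on a non-nullable symbol.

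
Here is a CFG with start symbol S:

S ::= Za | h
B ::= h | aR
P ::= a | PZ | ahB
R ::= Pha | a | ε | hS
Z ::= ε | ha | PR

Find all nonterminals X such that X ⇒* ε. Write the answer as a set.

{R, Z}

Directly nullable (have an ε-rule): {R, Z}.
Not nullable: B, P, S — each has a terminal in every rule's right-hand side or depends on a non-nullable symbol.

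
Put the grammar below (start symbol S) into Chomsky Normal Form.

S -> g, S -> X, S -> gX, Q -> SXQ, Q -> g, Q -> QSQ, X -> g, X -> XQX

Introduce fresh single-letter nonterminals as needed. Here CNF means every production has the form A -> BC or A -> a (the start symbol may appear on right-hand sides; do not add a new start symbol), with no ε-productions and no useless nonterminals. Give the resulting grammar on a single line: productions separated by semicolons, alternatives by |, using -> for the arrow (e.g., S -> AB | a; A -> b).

S -> g | AX | XD; A -> g; B -> SQ; C -> XQ; D -> QX; E -> QX; Q -> g | QB | SC; X -> g | XE

No ε-productions.
After unit-elimination: S -> g | gX | XQX; Q -> g | QSQ | SXQ; X -> g | XQX.
TERM: introduce A -> g and substitute in every rule of length ≥2.
BIN: Q -> QSQ becomes Q -> QB, B -> SQ; Q -> SXQ becomes Q -> SC, C -> XQ; S -> XQX becomes S -> XD, D -> QX; X -> XQX becomes X -> XE, E -> QX.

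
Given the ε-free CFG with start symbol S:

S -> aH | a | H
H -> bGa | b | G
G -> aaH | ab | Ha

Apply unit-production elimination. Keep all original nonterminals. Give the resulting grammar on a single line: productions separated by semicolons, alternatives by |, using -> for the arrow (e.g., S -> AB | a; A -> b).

Unit productions: H->G, S->H.
Unit pairs (A ⇒* B via units): (H,G), (S,G), (S,H).
S: inherits non-unit rules of {G, H, S} → Ha | a | aH | aaH | ab | b | bGa.
G: inherits non-unit rules of {G} → Ha | aaH | ab.
H: inherits non-unit rules of {G, H} → Ha | aaH | ab | b | bGa.

S -> a | b | Ha | aH | ab | aaH | bGa; G -> Ha | ab | aaH; H -> b | Ha | ab | aaH | bGa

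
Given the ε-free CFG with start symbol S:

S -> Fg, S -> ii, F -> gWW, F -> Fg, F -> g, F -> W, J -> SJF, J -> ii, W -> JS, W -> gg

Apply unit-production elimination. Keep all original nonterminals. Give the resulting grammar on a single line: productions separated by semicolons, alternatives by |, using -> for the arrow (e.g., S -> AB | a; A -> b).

S -> Fg | ii; F -> g | Fg | JS | gg | gWW; J -> ii | SJF; W -> JS | gg

Unit productions: F->W.
Unit pairs (A ⇒* B via units): (F,W).
S: inherits non-unit rules of {S} → Fg | ii.
F: inherits non-unit rules of {F, W} → Fg | JS | g | gWW | gg.
J: inherits non-unit rules of {J} → SJF | ii.
W: inherits non-unit rules of {W} → JS | gg.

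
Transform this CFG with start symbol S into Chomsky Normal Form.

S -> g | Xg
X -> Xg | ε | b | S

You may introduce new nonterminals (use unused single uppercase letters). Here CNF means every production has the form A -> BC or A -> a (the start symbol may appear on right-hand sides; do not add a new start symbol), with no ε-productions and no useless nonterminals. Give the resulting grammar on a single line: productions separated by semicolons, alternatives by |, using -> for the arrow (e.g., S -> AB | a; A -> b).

S -> g | XA; A -> g; X -> b | g | XA

Nullable: {X}; after ε-elimination: S -> g | Xg; X -> S | b | g | Xg.
After unit-elimination: S -> g | Xg; X -> b | g | Xg.
TERM: introduce A -> g and substitute in every rule of length ≥2.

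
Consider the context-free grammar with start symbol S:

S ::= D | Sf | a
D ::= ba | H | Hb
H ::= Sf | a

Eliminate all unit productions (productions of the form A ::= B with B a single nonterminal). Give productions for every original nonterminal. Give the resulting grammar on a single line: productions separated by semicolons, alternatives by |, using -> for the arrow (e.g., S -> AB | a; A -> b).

Unit productions: D->H, S->D.
Unit pairs (A ⇒* B via units): (D,H), (S,D), (S,H).
S: inherits non-unit rules of {D, H, S} → Hb | Sf | a | ba.
D: inherits non-unit rules of {D, H} → Hb | Sf | a | ba.
H: inherits non-unit rules of {H} → Sf | a.

S -> a | Hb | Sf | ba; D -> a | Hb | Sf | ba; H -> a | Sf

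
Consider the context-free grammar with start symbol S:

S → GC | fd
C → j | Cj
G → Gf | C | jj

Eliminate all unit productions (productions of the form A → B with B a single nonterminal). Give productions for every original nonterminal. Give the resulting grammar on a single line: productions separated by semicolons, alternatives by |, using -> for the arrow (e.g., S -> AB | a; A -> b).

S -> GC | fd; C -> j | Cj; G -> j | Cj | Gf | jj

Unit productions: G->C.
Unit pairs (A ⇒* B via units): (G,C).
S: inherits non-unit rules of {S} → GC | fd.
C: inherits non-unit rules of {C} → Cj | j.
G: inherits non-unit rules of {C, G} → Cj | Gf | j | jj.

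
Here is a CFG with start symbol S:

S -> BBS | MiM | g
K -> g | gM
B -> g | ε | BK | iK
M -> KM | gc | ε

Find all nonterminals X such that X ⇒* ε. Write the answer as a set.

Directly nullable (have an ε-rule): {B, M}.
Not nullable: K, S — each has a terminal in every rule's right-hand side or depends on a non-nullable symbol.

{B, M}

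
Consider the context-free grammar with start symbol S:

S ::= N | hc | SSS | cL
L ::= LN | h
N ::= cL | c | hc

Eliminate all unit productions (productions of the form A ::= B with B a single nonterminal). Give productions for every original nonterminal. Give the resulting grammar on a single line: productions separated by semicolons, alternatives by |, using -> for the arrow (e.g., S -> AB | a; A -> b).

Unit productions: S->N.
Unit pairs (A ⇒* B via units): (S,N).
S: inherits non-unit rules of {N, S} → SSS | c | cL | hc.
L: inherits non-unit rules of {L} → LN | h.
N: inherits non-unit rules of {N} → c | cL | hc.

S -> c | cL | hc | SSS; L -> h | LN; N -> c | cL | hc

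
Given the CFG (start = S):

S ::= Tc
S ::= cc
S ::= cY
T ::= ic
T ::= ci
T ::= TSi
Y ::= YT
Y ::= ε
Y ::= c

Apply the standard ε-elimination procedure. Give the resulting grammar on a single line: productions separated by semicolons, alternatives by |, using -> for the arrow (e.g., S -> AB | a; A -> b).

S -> c | Tc | cY | cc; T -> ci | ic | TSi; Y -> T | c | YT

Nullable set: {Y}.
S -> cY: Y nullable, giving c | cY.
Drop Y -> ε.
Y -> YT: Y nullable, giving T | YT.
Unchanged (no nullable symbols): S -> Tc; S -> cc; T -> TSi; T -> ci; T -> ic; Y -> c.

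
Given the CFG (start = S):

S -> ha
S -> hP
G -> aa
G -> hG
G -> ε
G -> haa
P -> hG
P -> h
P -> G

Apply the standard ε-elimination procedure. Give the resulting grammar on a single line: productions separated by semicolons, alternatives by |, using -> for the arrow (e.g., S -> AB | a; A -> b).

Nullable set: {G, P}.
S -> hP: P nullable, giving h | hP.
Drop G -> ε.
G -> hG: G nullable, giving h | hG.
P -> G: G nullable, giving G.
P -> hG: G nullable, giving h | hG.
Unchanged (no nullable symbols): S -> ha; G -> aa; G -> haa; P -> h.

S -> h | hP | ha; G -> h | aa | hG | haa; P -> G | h | hG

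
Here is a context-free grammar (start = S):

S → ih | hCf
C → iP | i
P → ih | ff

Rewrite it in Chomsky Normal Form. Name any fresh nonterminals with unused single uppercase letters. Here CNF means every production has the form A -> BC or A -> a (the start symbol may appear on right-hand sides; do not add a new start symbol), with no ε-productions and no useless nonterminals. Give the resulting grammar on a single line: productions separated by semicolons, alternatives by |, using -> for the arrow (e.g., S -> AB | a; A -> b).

S -> AD | DE; A -> i; B -> f; C -> i | AP; D -> h; E -> CB; P -> AD | BB

No ε-productions.
No unit productions to eliminate.
TERM: introduce B -> f, D -> h, A -> i and substitute in every rule of length ≥2.
BIN: S -> DCB becomes S -> DE, E -> CB.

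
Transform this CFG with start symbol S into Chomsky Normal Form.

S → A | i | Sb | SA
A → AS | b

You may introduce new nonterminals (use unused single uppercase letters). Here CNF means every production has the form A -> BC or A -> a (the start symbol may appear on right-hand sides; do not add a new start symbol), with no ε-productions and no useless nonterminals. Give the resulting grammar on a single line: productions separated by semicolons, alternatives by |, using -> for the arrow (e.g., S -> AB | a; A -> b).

S -> b | i | AS | SA | SB; A -> b | AS; B -> b

No ε-productions.
After unit-elimination: S -> b | i | AS | SA | Sb; A -> b | AS.
TERM: introduce B -> b and substitute in every rule of length ≥2.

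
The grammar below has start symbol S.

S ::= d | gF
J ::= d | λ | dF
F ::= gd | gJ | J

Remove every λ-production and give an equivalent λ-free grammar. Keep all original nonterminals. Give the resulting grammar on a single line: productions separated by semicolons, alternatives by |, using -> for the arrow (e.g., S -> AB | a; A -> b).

S -> d | g | gF; F -> J | g | gJ | gd; J -> d | dF

Nullable set: {F, J}.
S -> gF: F nullable, giving g | gF.
F -> J: J nullable, giving J.
F -> gJ: J nullable, giving g | gJ.
Drop J -> λ.
J -> dF: F nullable, giving d | dF.
Unchanged (no nullable symbols): S -> d; F -> gd; J -> d.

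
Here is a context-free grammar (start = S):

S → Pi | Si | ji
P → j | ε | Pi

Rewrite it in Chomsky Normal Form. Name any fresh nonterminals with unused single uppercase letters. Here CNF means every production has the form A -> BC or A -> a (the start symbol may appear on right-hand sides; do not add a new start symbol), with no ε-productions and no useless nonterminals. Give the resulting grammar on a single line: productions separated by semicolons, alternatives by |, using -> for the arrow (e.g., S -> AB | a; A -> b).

Nullable: {P}; after ε-elimination: S -> i | Pi | Si | ji; P -> i | j | Pi.
No unit productions to eliminate.
TERM: introduce A -> i, B -> j and substitute in every rule of length ≥2.

S -> i | BA | PA | SA; A -> i; B -> j; P -> i | j | PA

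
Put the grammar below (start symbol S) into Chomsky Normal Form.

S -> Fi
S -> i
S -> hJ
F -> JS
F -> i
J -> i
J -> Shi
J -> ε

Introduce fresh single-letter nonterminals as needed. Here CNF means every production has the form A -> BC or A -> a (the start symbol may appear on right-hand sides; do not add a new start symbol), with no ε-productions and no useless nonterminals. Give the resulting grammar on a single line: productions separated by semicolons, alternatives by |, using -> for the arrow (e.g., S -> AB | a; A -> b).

S -> h | i | BJ | FA; A -> i; B -> h; C -> BA; F -> h | i | BJ | FA | JS; J -> i | SC

Nullable: {J}; after ε-elimination: S -> h | i | Fi | hJ; F -> S | i | JS; J -> i | Shi.
After unit-elimination: S -> h | i | Fi | hJ; F -> h | i | Fi | JS | hJ; J -> i | Shi.
TERM: introduce B -> h, A -> i and substitute in every rule of length ≥2.
BIN: J -> SBA becomes J -> SC, C -> BA.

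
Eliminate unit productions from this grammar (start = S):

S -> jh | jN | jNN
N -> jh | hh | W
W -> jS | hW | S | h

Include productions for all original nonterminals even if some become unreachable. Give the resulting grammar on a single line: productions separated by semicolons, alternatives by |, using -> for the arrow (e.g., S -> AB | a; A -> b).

Unit productions: N->W, W->S.
Unit pairs (A ⇒* B via units): (N,S), (N,W), (W,S).
S: inherits non-unit rules of {S} → jN | jNN | jh.
N: inherits non-unit rules of {N, S, W} → h | hW | hh | jN | jNN | jS | jh.
W: inherits non-unit rules of {S, W} → h | hW | jN | jNN | jS | jh.

S -> jN | jh | jNN; N -> h | hW | hh | jN | jS | jh | jNN; W -> h | hW | jN | jS | jh | jNN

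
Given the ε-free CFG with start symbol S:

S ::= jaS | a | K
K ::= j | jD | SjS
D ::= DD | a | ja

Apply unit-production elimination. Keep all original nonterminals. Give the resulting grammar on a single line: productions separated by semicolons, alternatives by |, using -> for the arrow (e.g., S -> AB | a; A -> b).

S -> a | j | jD | SjS | jaS; D -> a | DD | ja; K -> j | jD | SjS

Unit productions: S->K.
Unit pairs (A ⇒* B via units): (S,K).
S: inherits non-unit rules of {K, S} → SjS | a | j | jD | jaS.
D: inherits non-unit rules of {D} → DD | a | ja.
K: inherits non-unit rules of {K} → SjS | j | jD.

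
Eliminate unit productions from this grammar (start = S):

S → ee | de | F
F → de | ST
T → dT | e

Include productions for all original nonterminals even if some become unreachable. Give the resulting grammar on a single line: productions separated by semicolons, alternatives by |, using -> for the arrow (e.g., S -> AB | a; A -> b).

Unit productions: S->F.
Unit pairs (A ⇒* B via units): (S,F).
S: inherits non-unit rules of {F, S} → ST | de | ee.
F: inherits non-unit rules of {F} → ST | de.
T: inherits non-unit rules of {T} → dT | e.

S -> ST | de | ee; F -> ST | de; T -> e | dT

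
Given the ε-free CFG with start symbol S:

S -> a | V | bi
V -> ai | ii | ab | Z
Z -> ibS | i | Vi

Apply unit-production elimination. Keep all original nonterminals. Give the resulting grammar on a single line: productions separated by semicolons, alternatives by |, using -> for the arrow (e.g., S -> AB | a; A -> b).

S -> a | i | Vi | ab | ai | bi | ii | ibS; V -> i | Vi | ab | ai | ii | ibS; Z -> i | Vi | ibS

Unit productions: S->V, V->Z.
Unit pairs (A ⇒* B via units): (S,V), (S,Z), (V,Z).
S: inherits non-unit rules of {S, V, Z} → Vi | a | ab | ai | bi | i | ibS | ii.
V: inherits non-unit rules of {V, Z} → Vi | ab | ai | i | ibS | ii.
Z: inherits non-unit rules of {Z} → Vi | i | ibS.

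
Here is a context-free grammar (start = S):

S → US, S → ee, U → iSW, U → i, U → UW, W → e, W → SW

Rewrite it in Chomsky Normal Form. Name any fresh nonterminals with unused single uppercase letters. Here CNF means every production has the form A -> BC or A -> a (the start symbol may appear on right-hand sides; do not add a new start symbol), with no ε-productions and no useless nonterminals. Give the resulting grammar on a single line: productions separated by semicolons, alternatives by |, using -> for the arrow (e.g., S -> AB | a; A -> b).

S -> AA | US; A -> e; B -> i; C -> SW; U -> i | BC | UW; W -> e | SW

No ε-productions.
No unit productions to eliminate.
TERM: introduce A -> e, B -> i and substitute in every rule of length ≥2.
BIN: U -> BSW becomes U -> BC, C -> SW.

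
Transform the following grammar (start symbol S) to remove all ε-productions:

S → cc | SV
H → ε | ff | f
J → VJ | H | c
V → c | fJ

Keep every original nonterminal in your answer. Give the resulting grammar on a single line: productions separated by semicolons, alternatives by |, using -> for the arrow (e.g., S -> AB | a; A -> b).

Nullable set: {H, J}.
Drop H -> ε.
J -> H: H nullable, giving H.
J -> VJ: J nullable, giving V | VJ.
V -> fJ: J nullable, giving f | fJ.
Unchanged (no nullable symbols): S -> SV; S -> cc; H -> f; H -> ff; J -> c; V -> c.

S -> SV | cc; H -> f | ff; J -> H | V | c | VJ; V -> c | f | fJ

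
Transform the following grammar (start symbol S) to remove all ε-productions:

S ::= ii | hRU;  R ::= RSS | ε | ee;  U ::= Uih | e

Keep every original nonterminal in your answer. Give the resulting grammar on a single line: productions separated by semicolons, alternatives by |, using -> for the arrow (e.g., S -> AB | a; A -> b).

S -> hU | ii | hRU; R -> SS | ee | RSS; U -> e | Uih

Nullable set: {R}.
S -> hRU: R nullable, giving hRU | hU.
Drop R -> ε.
R -> RSS: R nullable, giving RSS | SS.
Unchanged (no nullable symbols): S -> ii; R -> ee; U -> Uih; U -> e.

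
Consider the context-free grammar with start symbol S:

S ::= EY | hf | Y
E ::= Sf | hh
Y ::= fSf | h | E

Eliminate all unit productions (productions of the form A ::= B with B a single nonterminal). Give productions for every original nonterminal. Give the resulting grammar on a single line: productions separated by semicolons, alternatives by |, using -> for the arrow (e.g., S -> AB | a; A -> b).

S -> h | EY | Sf | hf | hh | fSf; E -> Sf | hh; Y -> h | Sf | hh | fSf

Unit productions: S->Y, Y->E.
Unit pairs (A ⇒* B via units): (S,E), (S,Y), (Y,E).
S: inherits non-unit rules of {E, S, Y} → EY | Sf | fSf | h | hf | hh.
E: inherits non-unit rules of {E} → Sf | hh.
Y: inherits non-unit rules of {E, Y} → Sf | fSf | h | hh.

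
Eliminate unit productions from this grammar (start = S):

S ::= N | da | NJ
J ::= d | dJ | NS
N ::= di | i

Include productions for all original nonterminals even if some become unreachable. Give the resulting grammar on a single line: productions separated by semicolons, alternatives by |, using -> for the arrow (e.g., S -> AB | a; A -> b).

S -> i | NJ | da | di; J -> d | NS | dJ; N -> i | di

Unit productions: S->N.
Unit pairs (A ⇒* B via units): (S,N).
S: inherits non-unit rules of {N, S} → NJ | da | di | i.
J: inherits non-unit rules of {J} → NS | d | dJ.
N: inherits non-unit rules of {N} → di | i.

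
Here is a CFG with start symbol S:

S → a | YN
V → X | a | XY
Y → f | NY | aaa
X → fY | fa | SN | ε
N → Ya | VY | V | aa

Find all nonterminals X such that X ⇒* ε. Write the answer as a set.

{N, V, X}

Directly nullable (have an ε-rule): {X}.
V is nullable via V -> X (every symbol on the right is already known nullable).
N is nullable via N -> V (every symbol on the right is already known nullable).
Not nullable: S, Y — each has a terminal in every rule's right-hand side or depends on a non-nullable symbol.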